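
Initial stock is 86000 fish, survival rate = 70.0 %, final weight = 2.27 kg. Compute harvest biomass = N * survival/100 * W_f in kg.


Survivors = 86000 * 70.0/100 = 60200 fish
Harvest biomass = survivors * W_f = 60200 * 2.27 = 136654 kg

136654 kg


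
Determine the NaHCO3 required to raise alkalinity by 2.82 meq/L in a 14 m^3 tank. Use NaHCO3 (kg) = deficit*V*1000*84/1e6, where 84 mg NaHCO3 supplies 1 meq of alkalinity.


Tank volume in L = 14 m^3 * 1000 = 14000 L
Total meq required = 2.82 meq/L * 14000 L = 39480 meq
NaHCO3 mass = 39480 meq * 84 mg/meq / 1e6 = 3.31632 kg

3.31632 kg


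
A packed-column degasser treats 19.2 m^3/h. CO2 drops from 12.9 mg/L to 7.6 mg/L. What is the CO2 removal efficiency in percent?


CO2_out / CO2_in = 7.6 / 12.9 = 0.58914729
Fraction remaining = 0.58914729
efficiency = (1 - 0.58914729) * 100 = 41.0853 %

41.0853 %


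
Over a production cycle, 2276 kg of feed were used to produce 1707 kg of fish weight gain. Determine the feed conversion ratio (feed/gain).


FCR = feed consumed / weight gained
FCR = 2276 kg / 1707 kg = 1.33333

1.33333


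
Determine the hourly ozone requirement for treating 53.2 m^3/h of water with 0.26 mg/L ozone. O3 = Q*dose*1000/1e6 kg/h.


O3 demand (mg/h) = Q * dose * 1000 = 53.2 * 0.26 * 1000 = 13832 mg/h
Convert mg to kg: 13832 / 1e6 = 0.013832 kg/h

0.013832 kg/h


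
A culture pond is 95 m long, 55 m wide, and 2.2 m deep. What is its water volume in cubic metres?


Base area = L * W = 95 * 55 = 5225 m^2
Volume = area * depth = 5225 * 2.2 = 11495 m^3

11495 m^3


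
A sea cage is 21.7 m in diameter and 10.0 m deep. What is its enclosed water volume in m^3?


r = d/2 = 21.7/2 = 10.85 m
Base area = pi*r^2 = pi*10.85^2 = 369.83614 m^2
Volume = 369.83614 * 10.0 = 3698.36 m^3

3698.36 m^3


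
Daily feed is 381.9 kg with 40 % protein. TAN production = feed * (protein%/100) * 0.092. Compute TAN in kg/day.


Protein in feed = 381.9 * 40/100 = 152.76 kg/day
TAN = protein * 0.092 = 152.76 * 0.092 = 14.05392 kg/day

14.05392 kg/day


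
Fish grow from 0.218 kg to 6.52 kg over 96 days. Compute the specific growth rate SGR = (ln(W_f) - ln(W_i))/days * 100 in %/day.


ln(W_f) = ln(6.52) = 1.8748744
ln(W_i) = ln(0.218) = -1.5232602
ln(W_f) - ln(W_i) = 1.8748744 - -1.5232602 = 3.3981346
SGR = 3.3981346 / 96 * 100 = 3.53972 %/day

3.53972 %/day


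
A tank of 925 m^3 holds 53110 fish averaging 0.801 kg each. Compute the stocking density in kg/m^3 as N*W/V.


Total biomass = 53110 fish * 0.801 kg = 42541.11 kg
Density = total biomass / volume = 42541.11 / 925 = 45.9904 kg/m^3

45.9904 kg/m^3


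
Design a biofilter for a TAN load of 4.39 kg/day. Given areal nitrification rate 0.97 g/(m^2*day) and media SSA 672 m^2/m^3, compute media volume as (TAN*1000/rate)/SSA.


A = 4.39*1000 / 0.97 = 4525.7732 m^2
V = 4525.7732 / 672 = 6.73478

6.73478 m^3


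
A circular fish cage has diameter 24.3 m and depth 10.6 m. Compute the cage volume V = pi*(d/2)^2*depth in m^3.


r = d/2 = 24.3/2 = 12.15 m
Base area = pi*r^2 = pi*12.15^2 = 463.76976 m^2
Volume = 463.76976 * 10.6 = 4915.96 m^3

4915.96 m^3


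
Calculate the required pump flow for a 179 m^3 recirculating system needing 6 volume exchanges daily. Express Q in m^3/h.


Daily recirculation volume = 179 m^3 * 6 = 1074 m^3/day
Flow rate Q = daily volume / 24 h = 1074 / 24 = 44.75 m^3/h

44.75 m^3/h


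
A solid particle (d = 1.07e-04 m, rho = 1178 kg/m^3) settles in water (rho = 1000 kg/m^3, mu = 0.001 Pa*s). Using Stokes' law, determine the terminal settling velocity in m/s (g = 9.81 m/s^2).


Density difference: rho_p - rho_f = 1178 - 1000 = 178 kg/m^3
d^2 = (1.07e-04)^2 = 1.1449e-08 m^2
Numerator = (rho_p - rho_f) * g * d^2 = 178 * 9.81 * 1.1449e-08 = 1.9992015e-05
Denominator = 18 * mu = 18 * 0.001 = 0.018
v_s = 1.9992015e-05 / 0.018 = 0.00111067 m/s
Check: Re = rho_f * v_s * d / mu = 1000 * 0.00111067 * 1.07e-04 / 0.001 = 0.119 < 1, so Stokes' law applies.

0.00111067 m/s


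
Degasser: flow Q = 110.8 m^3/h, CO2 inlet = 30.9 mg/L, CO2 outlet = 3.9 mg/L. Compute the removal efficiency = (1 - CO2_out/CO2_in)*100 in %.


CO2_out / CO2_in = 3.9 / 30.9 = 0.12621359
Fraction remaining = 0.12621359
efficiency = (1 - 0.12621359) * 100 = 87.3786 %

87.3786 %


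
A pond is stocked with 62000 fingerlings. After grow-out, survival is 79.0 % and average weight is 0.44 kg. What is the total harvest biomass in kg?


Survivors = 62000 * 79.0/100 = 48980 fish
Harvest biomass = survivors * W_f = 48980 * 0.44 = 21551.2 kg

21551.2 kg


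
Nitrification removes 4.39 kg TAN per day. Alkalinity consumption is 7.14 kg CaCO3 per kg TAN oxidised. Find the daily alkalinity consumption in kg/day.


Alkalinity factor: 7.14 kg CaCO3 consumed per kg TAN nitrified
alk = 4.39 kg TAN * 7.14 = 31.3446 kg CaCO3/day

31.3446 kg CaCO3/day


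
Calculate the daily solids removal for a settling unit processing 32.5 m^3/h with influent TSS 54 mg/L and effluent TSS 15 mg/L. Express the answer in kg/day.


Concentration drop: TSS_in - TSS_out = 54 - 15 = 39 mg/L
Hourly solids removed = Q * dTSS = 32.5 m^3/h * 39 mg/L = 1267.5 g/h  (m^3/h * mg/L = g/h)
Daily solids removed = 1267.5 * 24 = 30420 g/day
Convert g to kg: 30420 / 1000 = 30.42 kg/day

30.42 kg/day


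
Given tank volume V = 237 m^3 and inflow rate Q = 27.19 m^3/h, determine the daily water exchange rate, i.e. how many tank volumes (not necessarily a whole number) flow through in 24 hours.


Daily flow volume = 27.19 m^3/h * 24 h = 652.56 m^3/day
Exchanges = daily flow / tank volume = 652.56 / 237 = 2.75342 exchanges/day

2.75342 exchanges/day


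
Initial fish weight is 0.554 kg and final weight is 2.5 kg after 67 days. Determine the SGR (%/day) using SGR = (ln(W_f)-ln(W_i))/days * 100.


ln(W_f) = ln(2.5) = 0.91629073
ln(W_i) = ln(0.554) = -0.59059059
ln(W_f) - ln(W_i) = 0.91629073 - -0.59059059 = 1.5068813
SGR = 1.5068813 / 67 * 100 = 2.24908 %/day

2.24908 %/day


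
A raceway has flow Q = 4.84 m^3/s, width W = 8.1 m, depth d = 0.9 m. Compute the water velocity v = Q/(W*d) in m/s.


Cross-sectional area = W * d = 8.1 * 0.9 = 7.29 m^2
Velocity = Q / A = 4.84 / 7.29 = 0.663923 m/s

0.663923 m/s


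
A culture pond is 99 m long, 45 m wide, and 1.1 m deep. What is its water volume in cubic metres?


Base area = L * W = 99 * 45 = 4455 m^2
Volume = area * depth = 4455 * 1.1 = 4900.5 m^3

4900.5 m^3


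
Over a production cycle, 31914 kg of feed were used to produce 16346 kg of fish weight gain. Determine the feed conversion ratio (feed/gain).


FCR = feed consumed / weight gained
FCR = 31914 kg / 16346 kg = 1.9524

1.9524


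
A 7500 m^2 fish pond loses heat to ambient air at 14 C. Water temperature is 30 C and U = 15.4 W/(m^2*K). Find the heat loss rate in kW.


Temperature difference dT = 30 - 14 = 16 K
Heat loss (W) = U * A * dT = 15.4 * 7500 * 16 = 1848000 W
Convert to kW: 1848000 / 1000 = 1848 kW

1848 kW


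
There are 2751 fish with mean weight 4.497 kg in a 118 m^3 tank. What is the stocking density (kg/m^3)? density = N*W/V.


Total biomass = 2751 fish * 4.497 kg = 12371.247 kg
Density = total biomass / volume = 12371.247 / 118 = 104.841 kg/m^3

104.841 kg/m^3


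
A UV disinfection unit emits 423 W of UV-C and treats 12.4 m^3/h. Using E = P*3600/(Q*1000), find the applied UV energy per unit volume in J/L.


Energy delivered per hour = 423 W * 3600 s = 1522800 J/h
Volume treated per hour = 12.4 m^3/h * 1000 = 12400 L/h
dose = 1522800 / 12400 = 122.806 J/L

122.806 J/L


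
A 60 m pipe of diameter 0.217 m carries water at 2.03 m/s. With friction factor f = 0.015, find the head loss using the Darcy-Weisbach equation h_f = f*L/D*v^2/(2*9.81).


v^2 = 2.03^2 = 4.1209 m^2/s^2
L/D = 60/0.217 = 276.4977
h_f = f*(L/D)*v^2/(2g) = 0.015 * 276.4977 * 4.1209 / 19.62 = 0.871116 m

0.871116 m


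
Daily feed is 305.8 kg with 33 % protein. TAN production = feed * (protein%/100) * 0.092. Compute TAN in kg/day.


Protein in feed = 305.8 * 33/100 = 100.914 kg/day
TAN = protein * 0.092 = 100.914 * 0.092 = 9.284088 kg/day

9.284088 kg/day


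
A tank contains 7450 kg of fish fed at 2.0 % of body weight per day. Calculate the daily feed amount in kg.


Feeding rate fraction = 2.0% / 100 = 0.02
Daily feed = 7450 kg * 0.02 = 149 kg/day

149 kg/day


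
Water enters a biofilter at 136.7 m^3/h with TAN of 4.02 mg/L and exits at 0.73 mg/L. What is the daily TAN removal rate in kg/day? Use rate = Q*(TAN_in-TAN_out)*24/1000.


Concentration drop: TAN_in - TAN_out = 4.02 - 0.73 = 3.29 mg/L
Hourly TAN removed = Q * dTAN = 136.7 m^3/h * 3.29 mg/L = 449.743 g/h  (m^3/h * mg/L = g/h)
Daily TAN removed = 449.743 * 24 = 10793.832 g/day
Convert to kg/day: 10793.832 / 1000 = 10.793832 kg/day

10.793832 kg/day


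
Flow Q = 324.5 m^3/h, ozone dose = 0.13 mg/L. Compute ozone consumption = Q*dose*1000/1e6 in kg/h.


O3 demand (mg/h) = Q * dose * 1000 = 324.5 * 0.13 * 1000 = 42185 mg/h
Convert mg to kg: 42185 / 1e6 = 0.042185 kg/h

0.042185 kg/h


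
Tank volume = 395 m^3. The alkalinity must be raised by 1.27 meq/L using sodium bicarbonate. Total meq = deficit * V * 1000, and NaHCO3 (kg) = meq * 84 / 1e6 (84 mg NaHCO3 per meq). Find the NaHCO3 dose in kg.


Tank volume in L = 395 m^3 * 1000 = 395000 L
Total meq required = 1.27 meq/L * 395000 L = 501650 meq
NaHCO3 mass = 501650 meq * 84 mg/meq / 1e6 = 42.1386 kg

42.1386 kg


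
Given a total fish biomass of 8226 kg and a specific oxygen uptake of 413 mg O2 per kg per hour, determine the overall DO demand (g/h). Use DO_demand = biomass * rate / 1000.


Total O2 consumption (mg/h) = 8226 kg * 413 mg/(kg*h) = 3397338 mg/h
Convert to g/h: 3397338 / 1000 = 3397.338 g/h

3397.338 g/h


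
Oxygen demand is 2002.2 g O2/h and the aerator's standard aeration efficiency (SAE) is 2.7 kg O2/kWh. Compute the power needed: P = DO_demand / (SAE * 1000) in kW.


SAE in g O2/kWh = 2.7 * 1000 = 2700 g/kWh
P = DO_demand / SAE_g = 2002.2 / 2700 = 0.741556 kW

0.741556 kW


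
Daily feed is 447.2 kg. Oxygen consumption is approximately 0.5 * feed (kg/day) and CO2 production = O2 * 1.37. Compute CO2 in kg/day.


O2 = 447.2 * 0.5 = 223.6
CO2 = 223.6 * 1.37 = 306.332

306.332 kg/day


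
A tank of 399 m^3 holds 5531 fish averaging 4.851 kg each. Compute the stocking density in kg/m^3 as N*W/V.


Total biomass = 5531 fish * 4.851 kg = 26830.881 kg
Density = total biomass / volume = 26830.881 / 399 = 67.2453 kg/m^3

67.2453 kg/m^3


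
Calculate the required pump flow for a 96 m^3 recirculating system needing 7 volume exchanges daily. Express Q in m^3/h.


Daily recirculation volume = 96 m^3 * 7 = 672 m^3/day
Flow rate Q = daily volume / 24 h = 672 / 24 = 28 m^3/h

28 m^3/h


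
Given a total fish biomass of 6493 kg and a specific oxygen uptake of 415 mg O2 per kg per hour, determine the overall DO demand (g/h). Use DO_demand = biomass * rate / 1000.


Total O2 consumption (mg/h) = 6493 kg * 415 mg/(kg*h) = 2694595 mg/h
Convert to g/h: 2694595 / 1000 = 2694.595 g/h

2694.595 g/h


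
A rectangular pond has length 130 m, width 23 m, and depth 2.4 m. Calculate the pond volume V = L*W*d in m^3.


Base area = L * W = 130 * 23 = 2990 m^2
Volume = area * depth = 2990 * 2.4 = 7176 m^3

7176 m^3


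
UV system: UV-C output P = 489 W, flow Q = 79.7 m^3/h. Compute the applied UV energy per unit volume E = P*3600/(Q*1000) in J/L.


Energy delivered per hour = 489 W * 3600 s = 1760400 J/h
Volume treated per hour = 79.7 m^3/h * 1000 = 79700 L/h
dose = 1760400 / 79700 = 22.0878 J/L

22.0878 J/L


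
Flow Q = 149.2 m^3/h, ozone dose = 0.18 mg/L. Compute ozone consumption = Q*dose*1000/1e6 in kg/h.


O3 demand (mg/h) = Q * dose * 1000 = 149.2 * 0.18 * 1000 = 26856 mg/h
Convert mg to kg: 26856 / 1e6 = 0.026856 kg/h

0.026856 kg/h


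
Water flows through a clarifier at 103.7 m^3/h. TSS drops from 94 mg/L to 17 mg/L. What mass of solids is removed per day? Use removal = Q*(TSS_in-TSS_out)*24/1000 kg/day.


Concentration drop: TSS_in - TSS_out = 94 - 17 = 77 mg/L
Hourly solids removed = Q * dTSS = 103.7 m^3/h * 77 mg/L = 7984.9 g/h  (m^3/h * mg/L = g/h)
Daily solids removed = 7984.9 * 24 = 191637.6 g/day
Convert g to kg: 191637.6 / 1000 = 191.6376 kg/day

191.6376 kg/day


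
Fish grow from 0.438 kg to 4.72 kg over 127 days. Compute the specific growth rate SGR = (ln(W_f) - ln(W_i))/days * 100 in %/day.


ln(W_f) = ln(4.72) = 1.5518088
ln(W_i) = ln(0.438) = -0.82553637
ln(W_f) - ln(W_i) = 1.5518088 - -0.82553637 = 2.3773452
SGR = 2.3773452 / 127 * 100 = 1.87193 %/day

1.87193 %/day


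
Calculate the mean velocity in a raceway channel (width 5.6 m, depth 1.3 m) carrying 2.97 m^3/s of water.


Cross-sectional area = W * d = 5.6 * 1.3 = 7.28 m^2
Velocity = Q / A = 2.97 / 7.28 = 0.407967 m/s

0.407967 m/s


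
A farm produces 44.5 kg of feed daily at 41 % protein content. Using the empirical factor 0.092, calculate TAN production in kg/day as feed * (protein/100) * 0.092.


Protein in feed = 44.5 * 41/100 = 18.245 kg/day
TAN = protein * 0.092 = 18.245 * 0.092 = 1.67854 kg/day

1.67854 kg/day


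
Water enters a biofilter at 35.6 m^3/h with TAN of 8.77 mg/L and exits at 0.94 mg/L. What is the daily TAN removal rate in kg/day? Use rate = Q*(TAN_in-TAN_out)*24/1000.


Concentration drop: TAN_in - TAN_out = 8.77 - 0.94 = 7.83 mg/L
Hourly TAN removed = Q * dTAN = 35.6 m^3/h * 7.83 mg/L = 278.748 g/h  (m^3/h * mg/L = g/h)
Daily TAN removed = 278.748 * 24 = 6689.952 g/day
Convert to kg/day: 6689.952 / 1000 = 6.689952 kg/day

6.689952 kg/day


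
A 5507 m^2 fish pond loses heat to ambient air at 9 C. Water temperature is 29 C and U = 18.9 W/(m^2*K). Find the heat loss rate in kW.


Temperature difference dT = 29 - 9 = 20 K
Heat loss (W) = U * A * dT = 18.9 * 5507 * 20 = 2081646 W
Convert to kW: 2081646 / 1000 = 2081.646 kW

2081.646 kW


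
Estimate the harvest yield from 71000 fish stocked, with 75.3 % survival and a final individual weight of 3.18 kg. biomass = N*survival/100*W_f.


Survivors = 71000 * 75.3/100 = 53463 fish
Harvest biomass = survivors * W_f = 53463 * 3.18 = 170012.34 kg

170012.34 kg


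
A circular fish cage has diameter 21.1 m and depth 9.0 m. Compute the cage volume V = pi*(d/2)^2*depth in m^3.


r = d/2 = 21.1/2 = 10.55 m
Base area = pi*r^2 = pi*10.55^2 = 349.66712 m^2
Volume = 349.66712 * 9.0 = 3147 m^3

3147 m^3


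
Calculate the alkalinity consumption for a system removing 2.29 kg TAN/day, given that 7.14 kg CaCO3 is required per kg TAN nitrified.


Alkalinity factor: 7.14 kg CaCO3 consumed per kg TAN nitrified
alk = 2.29 kg TAN * 7.14 = 16.3506 kg CaCO3/day

16.3506 kg CaCO3/day


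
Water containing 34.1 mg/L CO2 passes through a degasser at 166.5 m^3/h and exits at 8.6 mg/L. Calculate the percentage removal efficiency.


CO2_out / CO2_in = 8.6 / 34.1 = 0.25219941
Fraction remaining = 0.25219941
efficiency = (1 - 0.25219941) * 100 = 74.7801 %

74.7801 %


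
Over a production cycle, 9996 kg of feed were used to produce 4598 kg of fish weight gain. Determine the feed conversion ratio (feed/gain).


FCR = feed consumed / weight gained
FCR = 9996 kg / 4598 kg = 2.17399

2.17399


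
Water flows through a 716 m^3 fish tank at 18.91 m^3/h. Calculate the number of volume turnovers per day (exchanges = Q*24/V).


Daily flow volume = 18.91 m^3/h * 24 h = 453.84 m^3/day
Exchanges = daily flow / tank volume = 453.84 / 716 = 0.633855 exchanges/day

0.633855 exchanges/day


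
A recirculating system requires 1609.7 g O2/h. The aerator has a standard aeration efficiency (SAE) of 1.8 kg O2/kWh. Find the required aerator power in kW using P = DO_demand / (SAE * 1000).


SAE in g O2/kWh = 1.8 * 1000 = 1800 g/kWh
P = DO_demand / SAE_g = 1609.7 / 1800 = 0.894278 kW

0.894278 kW


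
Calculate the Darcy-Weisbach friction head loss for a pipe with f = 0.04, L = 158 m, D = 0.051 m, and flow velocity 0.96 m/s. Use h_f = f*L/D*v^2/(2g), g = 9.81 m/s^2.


v^2 = 0.96^2 = 0.9216 m^2/s^2
L/D = 158/0.051 = 3098.0392
h_f = f*(L/D)*v^2/(2g) = 0.04 * 3098.0392 * 0.9216 / 19.62 = 5.8209 m

5.8209 m


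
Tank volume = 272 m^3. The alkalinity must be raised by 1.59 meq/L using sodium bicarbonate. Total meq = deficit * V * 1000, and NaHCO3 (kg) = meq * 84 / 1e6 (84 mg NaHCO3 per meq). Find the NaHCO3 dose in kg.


Tank volume in L = 272 m^3 * 1000 = 272000 L
Total meq required = 1.59 meq/L * 272000 L = 432480 meq
NaHCO3 mass = 432480 meq * 84 mg/meq / 1e6 = 36.3283 kg

36.3283 kg


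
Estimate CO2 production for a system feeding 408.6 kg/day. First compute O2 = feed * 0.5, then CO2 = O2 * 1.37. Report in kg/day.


O2 = 408.6 * 0.5 = 204.3
CO2 = 204.3 * 1.37 = 279.891

279.891 kg/day


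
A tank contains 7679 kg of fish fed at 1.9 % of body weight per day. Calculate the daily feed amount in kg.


Feeding rate fraction = 1.9% / 100 = 0.019
Daily feed = 7679 kg * 0.019 = 145.901 kg/day

145.901 kg/day


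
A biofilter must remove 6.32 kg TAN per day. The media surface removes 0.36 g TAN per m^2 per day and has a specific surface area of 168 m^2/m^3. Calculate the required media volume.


A = 6.32*1000 / 0.36 = 17555.556 m^2
V = 17555.556 / 168 = 104.497

104.497 m^3


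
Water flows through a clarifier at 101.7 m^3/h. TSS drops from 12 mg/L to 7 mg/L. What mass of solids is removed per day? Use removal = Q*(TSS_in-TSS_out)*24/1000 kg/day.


Concentration drop: TSS_in - TSS_out = 12 - 7 = 5 mg/L
Hourly solids removed = Q * dTSS = 101.7 m^3/h * 5 mg/L = 508.5 g/h  (m^3/h * mg/L = g/h)
Daily solids removed = 508.5 * 24 = 12204 g/day
Convert g to kg: 12204 / 1000 = 12.204 kg/day

12.204 kg/day


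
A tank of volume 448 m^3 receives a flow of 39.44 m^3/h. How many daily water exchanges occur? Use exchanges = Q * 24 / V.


Daily flow volume = 39.44 m^3/h * 24 h = 946.56 m^3/day
Exchanges = daily flow / tank volume = 946.56 / 448 = 2.11286 exchanges/day

2.11286 exchanges/day


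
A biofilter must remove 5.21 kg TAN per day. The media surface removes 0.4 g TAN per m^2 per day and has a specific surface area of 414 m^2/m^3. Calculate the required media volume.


A = 5.21*1000 / 0.4 = 13025 m^2
V = 13025 / 414 = 31.4614

31.4614 m^3


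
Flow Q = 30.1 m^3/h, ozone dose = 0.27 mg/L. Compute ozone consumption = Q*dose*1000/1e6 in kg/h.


O3 demand (mg/h) = Q * dose * 1000 = 30.1 * 0.27 * 1000 = 8127 mg/h
Convert mg to kg: 8127 / 1e6 = 0.008127 kg/h

0.008127 kg/h


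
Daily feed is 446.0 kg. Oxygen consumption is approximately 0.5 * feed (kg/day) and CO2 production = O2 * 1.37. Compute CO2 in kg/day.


O2 = 446.0 * 0.5 = 223
CO2 = 223 * 1.37 = 305.51

305.51 kg/day


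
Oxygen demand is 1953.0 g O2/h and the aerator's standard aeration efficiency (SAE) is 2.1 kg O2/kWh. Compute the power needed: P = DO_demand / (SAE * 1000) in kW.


SAE in g O2/kWh = 2.1 * 1000 = 2100 g/kWh
P = DO_demand / SAE_g = 1953.0 / 2100 = 0.93 kW

0.93 kW


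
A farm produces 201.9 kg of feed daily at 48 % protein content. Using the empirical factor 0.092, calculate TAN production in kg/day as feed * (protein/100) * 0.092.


Protein in feed = 201.9 * 48/100 = 96.912 kg/day
TAN = protein * 0.092 = 96.912 * 0.092 = 8.915904 kg/day

8.915904 kg/day


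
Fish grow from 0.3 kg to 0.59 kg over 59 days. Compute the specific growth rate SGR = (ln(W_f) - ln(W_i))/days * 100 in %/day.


ln(W_f) = ln(0.59) = -0.52763274
ln(W_i) = ln(0.3) = -1.2039728
ln(W_f) - ln(W_i) = -0.52763274 - -1.2039728 = 0.67634006
SGR = 0.67634006 / 59 * 100 = 1.14634 %/day

1.14634 %/day


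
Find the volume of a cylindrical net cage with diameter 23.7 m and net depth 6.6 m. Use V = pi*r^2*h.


r = d/2 = 23.7/2 = 11.85 m
Base area = pi*r^2 = pi*11.85^2 = 441.15029 m^2
Volume = 441.15029 * 6.6 = 2911.59 m^3

2911.59 m^3


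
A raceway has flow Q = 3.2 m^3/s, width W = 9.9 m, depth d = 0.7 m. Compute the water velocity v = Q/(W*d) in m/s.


Cross-sectional area = W * d = 9.9 * 0.7 = 6.93 m^2
Velocity = Q / A = 3.2 / 6.93 = 0.46176 m/s

0.46176 m/s


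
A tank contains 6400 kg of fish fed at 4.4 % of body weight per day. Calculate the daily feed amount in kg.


Feeding rate fraction = 4.4% / 100 = 0.044
Daily feed = 6400 kg * 0.044 = 281.6 kg/day

281.6 kg/day


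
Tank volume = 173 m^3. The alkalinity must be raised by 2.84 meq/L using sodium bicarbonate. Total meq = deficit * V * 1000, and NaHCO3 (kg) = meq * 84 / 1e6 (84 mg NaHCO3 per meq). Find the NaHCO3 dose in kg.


Tank volume in L = 173 m^3 * 1000 = 173000 L
Total meq required = 2.84 meq/L * 173000 L = 491320 meq
NaHCO3 mass = 491320 meq * 84 mg/meq / 1e6 = 41.2709 kg

41.2709 kg


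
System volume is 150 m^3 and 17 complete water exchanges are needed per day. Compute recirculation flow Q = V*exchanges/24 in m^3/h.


Daily recirculation volume = 150 m^3 * 17 = 2550 m^3/day
Flow rate Q = daily volume / 24 h = 2550 / 24 = 106.25 m^3/h

106.25 m^3/h


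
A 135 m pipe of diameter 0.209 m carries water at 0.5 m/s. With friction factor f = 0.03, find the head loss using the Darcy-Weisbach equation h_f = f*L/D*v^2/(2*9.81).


v^2 = 0.5^2 = 0.25 m^2/s^2
L/D = 135/0.209 = 645.93301
h_f = f*(L/D)*v^2/(2g) = 0.03 * 645.93301 * 0.25 / 19.62 = 0.246916 m

0.246916 m


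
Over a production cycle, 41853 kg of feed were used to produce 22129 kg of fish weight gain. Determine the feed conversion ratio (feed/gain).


FCR = feed consumed / weight gained
FCR = 41853 kg / 22129 kg = 1.89132

1.89132


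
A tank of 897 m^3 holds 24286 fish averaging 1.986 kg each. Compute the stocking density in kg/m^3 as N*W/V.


Total biomass = 24286 fish * 1.986 kg = 48231.996 kg
Density = total biomass / volume = 48231.996 / 897 = 53.7703 kg/m^3

53.7703 kg/m^3


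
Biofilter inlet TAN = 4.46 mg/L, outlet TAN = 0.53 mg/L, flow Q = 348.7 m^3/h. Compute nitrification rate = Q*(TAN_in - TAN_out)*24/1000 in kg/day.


Concentration drop: TAN_in - TAN_out = 4.46 - 0.53 = 3.93 mg/L
Hourly TAN removed = Q * dTAN = 348.7 m^3/h * 3.93 mg/L = 1370.391 g/h  (m^3/h * mg/L = g/h)
Daily TAN removed = 1370.391 * 24 = 32889.384 g/day
Convert to kg/day: 32889.384 / 1000 = 32.889384 kg/day

32.889384 kg/day


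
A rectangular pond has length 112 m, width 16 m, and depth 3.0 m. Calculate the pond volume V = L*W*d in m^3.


Base area = L * W = 112 * 16 = 1792 m^2
Volume = area * depth = 1792 * 3.0 = 5376 m^3

5376 m^3


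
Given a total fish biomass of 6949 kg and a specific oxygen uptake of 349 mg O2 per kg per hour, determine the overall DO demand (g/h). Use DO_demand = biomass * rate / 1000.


Total O2 consumption (mg/h) = 6949 kg * 349 mg/(kg*h) = 2425201 mg/h
Convert to g/h: 2425201 / 1000 = 2425.201 g/h

2425.201 g/h


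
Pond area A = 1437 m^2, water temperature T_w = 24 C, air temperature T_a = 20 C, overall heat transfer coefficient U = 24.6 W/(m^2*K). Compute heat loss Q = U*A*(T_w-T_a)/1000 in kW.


Temperature difference dT = 24 - 20 = 4 K
Heat loss (W) = U * A * dT = 24.6 * 1437 * 4 = 141400.8 W
Convert to kW: 141400.8 / 1000 = 141.4008 kW

141.4008 kW


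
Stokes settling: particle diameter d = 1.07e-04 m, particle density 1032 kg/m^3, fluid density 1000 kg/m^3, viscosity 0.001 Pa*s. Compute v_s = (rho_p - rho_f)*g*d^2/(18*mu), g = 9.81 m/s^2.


Density difference: rho_p - rho_f = 1032 - 1000 = 32 kg/m^3
d^2 = (1.07e-04)^2 = 1.1449e-08 m^2
Numerator = (rho_p - rho_f) * g * d^2 = 32 * 9.81 * 1.1449e-08 = 3.5940701e-06
Denominator = 18 * mu = 18 * 0.001 = 0.018
v_s = 3.5940701e-06 / 0.018 = 1.99671e-04 m/s
Check: Re = rho_f * v_s * d / mu = 1000 * 1.99671e-04 * 1.07e-04 / 0.001 = 0.0214 < 1, so Stokes' law applies.

1.99671e-04 m/s


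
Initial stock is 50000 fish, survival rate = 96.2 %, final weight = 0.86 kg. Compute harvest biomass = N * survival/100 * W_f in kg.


Survivors = 50000 * 96.2/100 = 48100 fish
Harvest biomass = survivors * W_f = 48100 * 0.86 = 41366 kg

41366 kg


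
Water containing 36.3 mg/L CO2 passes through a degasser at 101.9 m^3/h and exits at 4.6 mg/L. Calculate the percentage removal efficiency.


CO2_out / CO2_in = 4.6 / 36.3 = 0.12672176
Fraction remaining = 0.12672176
efficiency = (1 - 0.12672176) * 100 = 87.3278 %

87.3278 %


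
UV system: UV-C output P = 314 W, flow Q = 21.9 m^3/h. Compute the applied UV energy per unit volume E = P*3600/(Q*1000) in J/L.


Energy delivered per hour = 314 W * 3600 s = 1130400 J/h
Volume treated per hour = 21.9 m^3/h * 1000 = 21900 L/h
dose = 1130400 / 21900 = 51.6164 J/L

51.6164 J/L


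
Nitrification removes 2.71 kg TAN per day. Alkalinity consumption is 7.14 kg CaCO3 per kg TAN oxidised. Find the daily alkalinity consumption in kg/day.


Alkalinity factor: 7.14 kg CaCO3 consumed per kg TAN nitrified
alk = 2.71 kg TAN * 7.14 = 19.3494 kg CaCO3/day

19.3494 kg CaCO3/day


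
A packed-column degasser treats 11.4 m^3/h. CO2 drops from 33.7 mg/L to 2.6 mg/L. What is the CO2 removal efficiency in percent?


CO2_out / CO2_in = 2.6 / 33.7 = 0.077151335
Fraction remaining = 0.077151335
efficiency = (1 - 0.077151335) * 100 = 92.2849 %

92.2849 %


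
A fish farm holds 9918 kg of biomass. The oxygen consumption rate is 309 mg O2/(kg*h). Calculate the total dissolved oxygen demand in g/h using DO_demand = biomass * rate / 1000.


Total O2 consumption (mg/h) = 9918 kg * 309 mg/(kg*h) = 3064662 mg/h
Convert to g/h: 3064662 / 1000 = 3064.662 g/h

3064.662 g/h


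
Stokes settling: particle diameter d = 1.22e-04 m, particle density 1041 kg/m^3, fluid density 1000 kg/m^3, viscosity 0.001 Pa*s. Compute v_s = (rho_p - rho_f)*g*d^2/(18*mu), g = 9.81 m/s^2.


Density difference: rho_p - rho_f = 1041 - 1000 = 41 kg/m^3
d^2 = (1.22e-04)^2 = 1.4884e-08 m^2
Numerator = (rho_p - rho_f) * g * d^2 = 41 * 9.81 * 1.4884e-08 = 5.9864936e-06
Denominator = 18 * mu = 18 * 0.001 = 0.018
v_s = 5.9864936e-06 / 0.018 = 3.32583e-04 m/s
Check: Re = rho_f * v_s * d / mu = 1000 * 3.32583e-04 * 1.22e-04 / 0.001 = 0.0406 < 1, so Stokes' law applies.

3.32583e-04 m/s


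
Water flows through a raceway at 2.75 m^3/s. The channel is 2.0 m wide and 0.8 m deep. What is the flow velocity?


Cross-sectional area = W * d = 2.0 * 0.8 = 1.6 m^2
Velocity = Q / A = 2.75 / 1.6 = 1.71875 m/s

1.71875 m/s


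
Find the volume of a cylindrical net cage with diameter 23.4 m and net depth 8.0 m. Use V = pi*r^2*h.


r = d/2 = 23.4/2 = 11.7 m
Base area = pi*r^2 = pi*11.7^2 = 430.05262 m^2
Volume = 430.05262 * 8.0 = 3440.42 m^3

3440.42 m^3


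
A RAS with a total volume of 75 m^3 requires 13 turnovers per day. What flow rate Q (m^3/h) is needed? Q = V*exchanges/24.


Daily recirculation volume = 75 m^3 * 13 = 975 m^3/day
Flow rate Q = daily volume / 24 h = 975 / 24 = 40.625 m^3/h

40.625 m^3/h


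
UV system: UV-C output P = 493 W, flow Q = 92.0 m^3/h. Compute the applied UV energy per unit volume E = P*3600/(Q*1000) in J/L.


Energy delivered per hour = 493 W * 3600 s = 1774800 J/h
Volume treated per hour = 92.0 m^3/h * 1000 = 92000 L/h
dose = 1774800 / 92000 = 19.2913 J/L

19.2913 J/L


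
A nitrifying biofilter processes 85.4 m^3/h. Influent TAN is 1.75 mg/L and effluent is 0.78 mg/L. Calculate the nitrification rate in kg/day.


Concentration drop: TAN_in - TAN_out = 1.75 - 0.78 = 0.97 mg/L
Hourly TAN removed = Q * dTAN = 85.4 m^3/h * 0.97 mg/L = 82.838 g/h  (m^3/h * mg/L = g/h)
Daily TAN removed = 82.838 * 24 = 1988.112 g/day
Convert to kg/day: 1988.112 / 1000 = 1.988112 kg/day

1.988112 kg/day


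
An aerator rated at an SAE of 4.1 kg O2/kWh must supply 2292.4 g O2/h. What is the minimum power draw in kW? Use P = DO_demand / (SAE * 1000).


SAE in g O2/kWh = 4.1 * 1000 = 4100 g/kWh
P = DO_demand / SAE_g = 2292.4 / 4100 = 0.559122 kW

0.559122 kW


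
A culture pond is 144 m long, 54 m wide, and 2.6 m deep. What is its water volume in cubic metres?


Base area = L * W = 144 * 54 = 7776 m^2
Volume = area * depth = 7776 * 2.6 = 20217.6 m^3

20217.6 m^3


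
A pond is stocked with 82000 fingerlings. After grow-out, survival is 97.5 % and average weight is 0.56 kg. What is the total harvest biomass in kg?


Survivors = 82000 * 97.5/100 = 79950 fish
Harvest biomass = survivors * W_f = 79950 * 0.56 = 44772 kg

44772 kg


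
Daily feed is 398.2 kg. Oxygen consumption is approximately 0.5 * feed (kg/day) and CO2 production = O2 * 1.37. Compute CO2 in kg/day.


O2 = 398.2 * 0.5 = 199.1
CO2 = 199.1 * 1.37 = 272.767

272.767 kg/day


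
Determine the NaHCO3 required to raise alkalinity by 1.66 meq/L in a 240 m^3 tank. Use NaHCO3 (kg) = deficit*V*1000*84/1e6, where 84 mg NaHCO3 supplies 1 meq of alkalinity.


Tank volume in L = 240 m^3 * 1000 = 240000 L
Total meq required = 1.66 meq/L * 240000 L = 398400 meq
NaHCO3 mass = 398400 meq * 84 mg/meq / 1e6 = 33.4656 kg

33.4656 kg


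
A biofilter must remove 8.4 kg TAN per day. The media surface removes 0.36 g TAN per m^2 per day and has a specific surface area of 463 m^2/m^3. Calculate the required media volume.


A = 8.4*1000 / 0.36 = 23333.333 m^2
V = 23333.333 / 463 = 50.396

50.396 m^3


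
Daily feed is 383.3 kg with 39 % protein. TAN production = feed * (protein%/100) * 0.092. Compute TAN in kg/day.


Protein in feed = 383.3 * 39/100 = 149.487 kg/day
TAN = protein * 0.092 = 149.487 * 0.092 = 13.752804 kg/day

13.752804 kg/day


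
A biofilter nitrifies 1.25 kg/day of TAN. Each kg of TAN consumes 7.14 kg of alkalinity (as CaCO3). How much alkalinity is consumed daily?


Alkalinity factor: 7.14 kg CaCO3 consumed per kg TAN nitrified
alk = 1.25 kg TAN * 7.14 = 8.925 kg CaCO3/day

8.925 kg CaCO3/day


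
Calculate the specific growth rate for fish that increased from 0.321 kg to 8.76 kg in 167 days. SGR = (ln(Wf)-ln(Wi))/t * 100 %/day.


ln(W_f) = ln(8.76) = 2.1701959
ln(W_i) = ln(0.321) = -1.1363142
ln(W_f) - ln(W_i) = 2.1701959 - -1.1363142 = 3.3065101
SGR = 3.3065101 / 167 * 100 = 1.97995 %/day

1.97995 %/day


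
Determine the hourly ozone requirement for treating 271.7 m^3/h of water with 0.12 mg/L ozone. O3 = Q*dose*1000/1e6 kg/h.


O3 demand (mg/h) = Q * dose * 1000 = 271.7 * 0.12 * 1000 = 32604 mg/h
Convert mg to kg: 32604 / 1e6 = 0.032604 kg/h

0.032604 kg/h


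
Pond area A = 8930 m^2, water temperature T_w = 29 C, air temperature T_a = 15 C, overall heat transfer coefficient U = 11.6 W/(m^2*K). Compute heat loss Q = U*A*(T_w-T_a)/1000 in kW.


Temperature difference dT = 29 - 15 = 14 K
Heat loss (W) = U * A * dT = 11.6 * 8930 * 14 = 1450232 W
Convert to kW: 1450232 / 1000 = 1450.232 kW

1450.232 kW


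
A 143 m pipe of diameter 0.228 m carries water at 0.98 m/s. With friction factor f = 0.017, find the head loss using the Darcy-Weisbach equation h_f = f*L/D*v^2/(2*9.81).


v^2 = 0.98^2 = 0.9604 m^2/s^2
L/D = 143/0.228 = 627.19298
h_f = f*(L/D)*v^2/(2g) = 0.017 * 627.19298 * 0.9604 / 19.62 = 0.521919 m

0.521919 m


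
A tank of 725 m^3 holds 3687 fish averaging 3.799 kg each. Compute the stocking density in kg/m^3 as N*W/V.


Total biomass = 3687 fish * 3.799 kg = 14006.913 kg
Density = total biomass / volume = 14006.913 / 725 = 19.3199 kg/m^3

19.3199 kg/m^3


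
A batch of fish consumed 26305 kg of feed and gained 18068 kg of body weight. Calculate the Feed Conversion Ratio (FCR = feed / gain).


FCR = feed consumed / weight gained
FCR = 26305 kg / 18068 kg = 1.45589

1.45589


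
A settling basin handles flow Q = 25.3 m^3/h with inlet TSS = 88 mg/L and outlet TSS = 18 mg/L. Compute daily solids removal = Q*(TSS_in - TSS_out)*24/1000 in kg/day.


Concentration drop: TSS_in - TSS_out = 88 - 18 = 70 mg/L
Hourly solids removed = Q * dTSS = 25.3 m^3/h * 70 mg/L = 1771 g/h  (m^3/h * mg/L = g/h)
Daily solids removed = 1771 * 24 = 42504 g/day
Convert g to kg: 42504 / 1000 = 42.504 kg/day

42.504 kg/day


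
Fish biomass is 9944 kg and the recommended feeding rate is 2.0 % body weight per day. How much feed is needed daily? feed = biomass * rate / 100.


Feeding rate fraction = 2.0% / 100 = 0.02
Daily feed = 9944 kg * 0.02 = 198.88 kg/day

198.88 kg/day


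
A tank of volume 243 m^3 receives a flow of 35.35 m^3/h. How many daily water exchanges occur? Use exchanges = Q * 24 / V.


Daily flow volume = 35.35 m^3/h * 24 h = 848.4 m^3/day
Exchanges = daily flow / tank volume = 848.4 / 243 = 3.49136 exchanges/day

3.49136 exchanges/day


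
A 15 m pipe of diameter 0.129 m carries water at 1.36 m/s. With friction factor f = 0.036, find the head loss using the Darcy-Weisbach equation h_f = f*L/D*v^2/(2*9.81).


v^2 = 1.36^2 = 1.8496 m^2/s^2
L/D = 15/0.129 = 116.27907
h_f = f*(L/D)*v^2/(2g) = 0.036 * 116.27907 * 1.8496 / 19.62 = 0.394623 m

0.394623 m


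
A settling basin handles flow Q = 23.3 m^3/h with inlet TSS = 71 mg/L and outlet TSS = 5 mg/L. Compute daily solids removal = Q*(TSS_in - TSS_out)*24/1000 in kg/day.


Concentration drop: TSS_in - TSS_out = 71 - 5 = 66 mg/L
Hourly solids removed = Q * dTSS = 23.3 m^3/h * 66 mg/L = 1537.8 g/h  (m^3/h * mg/L = g/h)
Daily solids removed = 1537.8 * 24 = 36907.2 g/day
Convert g to kg: 36907.2 / 1000 = 36.9072 kg/day

36.9072 kg/day


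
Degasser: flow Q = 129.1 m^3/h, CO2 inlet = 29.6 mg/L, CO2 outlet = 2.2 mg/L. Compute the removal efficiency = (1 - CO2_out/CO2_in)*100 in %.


CO2_out / CO2_in = 2.2 / 29.6 = 0.074324324
Fraction remaining = 0.074324324
efficiency = (1 - 0.074324324) * 100 = 92.5676 %

92.5676 %


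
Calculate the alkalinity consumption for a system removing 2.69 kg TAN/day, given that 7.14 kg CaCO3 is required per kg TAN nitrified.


Alkalinity factor: 7.14 kg CaCO3 consumed per kg TAN nitrified
alk = 2.69 kg TAN * 7.14 = 19.2066 kg CaCO3/day

19.2066 kg CaCO3/day


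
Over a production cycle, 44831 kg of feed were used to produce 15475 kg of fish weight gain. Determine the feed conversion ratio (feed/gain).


FCR = feed consumed / weight gained
FCR = 44831 kg / 15475 kg = 2.897

2.897


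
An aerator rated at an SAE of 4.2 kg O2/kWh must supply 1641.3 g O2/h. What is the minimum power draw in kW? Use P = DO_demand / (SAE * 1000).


SAE in g O2/kWh = 4.2 * 1000 = 4200 g/kWh
P = DO_demand / SAE_g = 1641.3 / 4200 = 0.390786 kW

0.390786 kW


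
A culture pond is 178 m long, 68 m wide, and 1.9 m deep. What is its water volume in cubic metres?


Base area = L * W = 178 * 68 = 12104 m^2
Volume = area * depth = 12104 * 1.9 = 22997.6 m^3

22997.6 m^3


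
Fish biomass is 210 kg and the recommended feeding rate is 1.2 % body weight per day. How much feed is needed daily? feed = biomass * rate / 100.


Feeding rate fraction = 1.2% / 100 = 0.012
Daily feed = 210 kg * 0.012 = 2.52 kg/day

2.52 kg/day


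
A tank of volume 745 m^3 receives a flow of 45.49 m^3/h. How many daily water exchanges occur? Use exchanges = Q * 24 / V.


Daily flow volume = 45.49 m^3/h * 24 h = 1091.76 m^3/day
Exchanges = daily flow / tank volume = 1091.76 / 745 = 1.46545 exchanges/day

1.46545 exchanges/day


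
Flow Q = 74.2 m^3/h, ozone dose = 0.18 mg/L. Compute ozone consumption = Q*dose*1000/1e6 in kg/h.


O3 demand (mg/h) = Q * dose * 1000 = 74.2 * 0.18 * 1000 = 13356 mg/h
Convert mg to kg: 13356 / 1e6 = 0.013356 kg/h

0.013356 kg/h


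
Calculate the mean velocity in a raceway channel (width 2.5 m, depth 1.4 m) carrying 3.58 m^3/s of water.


Cross-sectional area = W * d = 2.5 * 1.4 = 3.5 m^2
Velocity = Q / A = 3.58 / 3.5 = 1.02286 m/s

1.02286 m/s


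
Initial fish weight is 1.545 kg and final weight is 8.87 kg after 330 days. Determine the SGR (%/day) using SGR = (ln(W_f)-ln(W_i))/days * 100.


ln(W_f) = ln(8.87) = 2.1826748
ln(W_i) = ln(1.545) = 0.43502391
ln(W_f) - ln(W_i) = 2.1826748 - 0.43502391 = 1.7476509
SGR = 1.7476509 / 330 * 100 = 0.529591 %/day

0.529591 %/day


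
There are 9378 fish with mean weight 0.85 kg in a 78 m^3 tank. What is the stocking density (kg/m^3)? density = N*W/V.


Total biomass = 9378 fish * 0.85 kg = 7971.3 kg
Density = total biomass / volume = 7971.3 / 78 = 102.196 kg/m^3

102.196 kg/m^3


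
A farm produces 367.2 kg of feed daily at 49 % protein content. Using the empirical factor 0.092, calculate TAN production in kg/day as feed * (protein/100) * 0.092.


Protein in feed = 367.2 * 49/100 = 179.928 kg/day
TAN = protein * 0.092 = 179.928 * 0.092 = 16.553376 kg/day

16.553376 kg/day


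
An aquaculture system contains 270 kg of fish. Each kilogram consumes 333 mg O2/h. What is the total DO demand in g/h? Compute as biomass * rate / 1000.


Total O2 consumption (mg/h) = 270 kg * 333 mg/(kg*h) = 89910 mg/h
Convert to g/h: 89910 / 1000 = 89.91 g/h

89.91 g/h


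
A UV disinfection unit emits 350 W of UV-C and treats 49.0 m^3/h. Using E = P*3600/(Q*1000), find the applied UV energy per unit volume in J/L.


Energy delivered per hour = 350 W * 3600 s = 1260000 J/h
Volume treated per hour = 49.0 m^3/h * 1000 = 49000 L/h
dose = 1260000 / 49000 = 25.7143 J/L

25.7143 J/L


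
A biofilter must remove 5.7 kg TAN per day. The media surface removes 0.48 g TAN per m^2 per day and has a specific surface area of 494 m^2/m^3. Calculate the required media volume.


A = 5.7*1000 / 0.48 = 11875 m^2
V = 11875 / 494 = 24.0385

24.0385 m^3


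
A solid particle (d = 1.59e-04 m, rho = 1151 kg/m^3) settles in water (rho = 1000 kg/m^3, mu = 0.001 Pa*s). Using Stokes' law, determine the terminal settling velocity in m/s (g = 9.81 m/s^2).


Density difference: rho_p - rho_f = 1151 - 1000 = 151 kg/m^3
d^2 = (1.59e-04)^2 = 2.5281e-08 m^2
Numerator = (rho_p - rho_f) * g * d^2 = 151 * 9.81 * 2.5281e-08 = 3.7448998e-05
Denominator = 18 * mu = 18 * 0.001 = 0.018
v_s = 3.7448998e-05 / 0.018 = 0.0020805 m/s
Check: Re = rho_f * v_s * d / mu = 1000 * 0.0020805 * 1.59e-04 / 0.001 = 0.331 < 1, so Stokes' law applies.

0.0020805 m/s


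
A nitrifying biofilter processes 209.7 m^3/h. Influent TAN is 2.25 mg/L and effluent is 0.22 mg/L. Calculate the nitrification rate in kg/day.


Concentration drop: TAN_in - TAN_out = 2.25 - 0.22 = 2.03 mg/L
Hourly TAN removed = Q * dTAN = 209.7 m^3/h * 2.03 mg/L = 425.691 g/h  (m^3/h * mg/L = g/h)
Daily TAN removed = 425.691 * 24 = 10216.584 g/day
Convert to kg/day: 10216.584 / 1000 = 10.216584 kg/day

10.216584 kg/day


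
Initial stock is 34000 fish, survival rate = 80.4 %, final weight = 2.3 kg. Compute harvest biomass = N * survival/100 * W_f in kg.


Survivors = 34000 * 80.4/100 = 27336 fish
Harvest biomass = survivors * W_f = 27336 * 2.3 = 62872.8 kg

62872.8 kg


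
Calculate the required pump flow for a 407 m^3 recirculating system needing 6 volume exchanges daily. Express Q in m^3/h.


Daily recirculation volume = 407 m^3 * 6 = 2442 m^3/day
Flow rate Q = daily volume / 24 h = 2442 / 24 = 101.75 m^3/h

101.75 m^3/h


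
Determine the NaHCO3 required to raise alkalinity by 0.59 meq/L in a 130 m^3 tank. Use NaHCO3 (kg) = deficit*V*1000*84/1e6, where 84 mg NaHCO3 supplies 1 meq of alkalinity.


Tank volume in L = 130 m^3 * 1000 = 130000 L
Total meq required = 0.59 meq/L * 130000 L = 76700 meq
NaHCO3 mass = 76700 meq * 84 mg/meq / 1e6 = 6.4428 kg

6.4428 kg


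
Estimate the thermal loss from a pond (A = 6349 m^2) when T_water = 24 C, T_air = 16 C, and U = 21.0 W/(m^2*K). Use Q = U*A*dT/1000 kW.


Temperature difference dT = 24 - 16 = 8 K
Heat loss (W) = U * A * dT = 21.0 * 6349 * 8 = 1066632 W
Convert to kW: 1066632 / 1000 = 1066.632 kW

1066.632 kW


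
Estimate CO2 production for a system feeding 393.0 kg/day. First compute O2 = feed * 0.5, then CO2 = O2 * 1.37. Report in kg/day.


O2 = 393.0 * 0.5 = 196.5
CO2 = 196.5 * 1.37 = 269.205

269.205 kg/day


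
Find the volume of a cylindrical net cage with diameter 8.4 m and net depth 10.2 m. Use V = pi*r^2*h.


r = d/2 = 8.4/2 = 4.2 m
Base area = pi*r^2 = pi*4.2^2 = 55.417694 m^2
Volume = 55.417694 * 10.2 = 565.26 m^3

565.26 m^3


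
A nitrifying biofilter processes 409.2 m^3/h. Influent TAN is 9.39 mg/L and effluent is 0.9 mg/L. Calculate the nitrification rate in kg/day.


Concentration drop: TAN_in - TAN_out = 9.39 - 0.9 = 8.49 mg/L
Hourly TAN removed = Q * dTAN = 409.2 m^3/h * 8.49 mg/L = 3474.108 g/h  (m^3/h * mg/L = g/h)
Daily TAN removed = 3474.108 * 24 = 83378.592 g/day
Convert to kg/day: 83378.592 / 1000 = 83.378592 kg/day

83.378592 kg/day
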